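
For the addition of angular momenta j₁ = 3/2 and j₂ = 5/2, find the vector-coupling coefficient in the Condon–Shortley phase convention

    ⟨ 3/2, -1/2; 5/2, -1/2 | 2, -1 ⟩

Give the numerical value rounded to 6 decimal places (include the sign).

−√(25/84) = -0.545545

√[5·2!1!3!/7! · 1!2!2!3!1!3!] = √(12/7)
  +(−1)^1/∏(1,1,1,1,0,2)! = -1/2  (running -1/2)
  +(−1)^2/∏(2,0,0,0,1,3)! = 1/12  (running -5/12)
⟨..|..⟩ = √(12/7)·(-5/12) = -0.545545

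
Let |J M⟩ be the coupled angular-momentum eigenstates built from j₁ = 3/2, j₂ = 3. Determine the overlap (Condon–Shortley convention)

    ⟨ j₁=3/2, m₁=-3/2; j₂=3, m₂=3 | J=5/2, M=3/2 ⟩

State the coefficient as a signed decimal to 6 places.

j₁+j₂−J=2  J+j₁−j₂=1  J−j₁+j₂=4  j₁+j₂+J+1=8
(j₁±m₁, j₂±m₂, J±M) = (0,3,6,0,4,1)
P² = 5184/7
sum k=2..2:
  [2] +1/48 = 1/48
S = 1/48
C² = P²·S² = 9/28 ; C = +0.566947

+√(9/28) = +0.566947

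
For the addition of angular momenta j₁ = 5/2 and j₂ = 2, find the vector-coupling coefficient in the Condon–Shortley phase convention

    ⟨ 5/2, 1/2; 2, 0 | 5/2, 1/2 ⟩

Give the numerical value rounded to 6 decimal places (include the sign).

-0.478091

triangle: 2!×3!×2!/8! = 24/40320
(j±m)!: 3!×2!×2!×2!×3!×2! = 576
prefactor² = (2J+1)×Δ×N² = 72/35
  k=0: +1/(0!×2!×2!×2!×1!×0!) = 1/8
  k=1: −1/(1!×1!×1!×1!×2!×1!) = -1/2
  k=2: +1/(2!×0!×0!×0!×3!×2!) = 1/24
Σ = -1/3  ⇒  CG² = 72/35×(-1/3)² = 8/35
CG = −√(8/35) = -0.478091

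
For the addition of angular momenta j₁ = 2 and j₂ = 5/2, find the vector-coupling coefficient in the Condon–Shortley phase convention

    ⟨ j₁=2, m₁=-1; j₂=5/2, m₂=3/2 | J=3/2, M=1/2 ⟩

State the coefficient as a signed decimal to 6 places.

+0.138013

j₁+j₂−J=3  J+j₁−j₂=1  J−j₁+j₂=2  j₁+j₂+J+1=7
(j₁±m₁, j₂±m₂, J±M) = (1,3,4,1,2,1)
P² = 96/35
sum k=2..3:
  [2] +1/4 = 1/4
  [3] −1/6 = -1/6
S = 1/12
C² = P²·S² = 2/105 ; C = +0.138013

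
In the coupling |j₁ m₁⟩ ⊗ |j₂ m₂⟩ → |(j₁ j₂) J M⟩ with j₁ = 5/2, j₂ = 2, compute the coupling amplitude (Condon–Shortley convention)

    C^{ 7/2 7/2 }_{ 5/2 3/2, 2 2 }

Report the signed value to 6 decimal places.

−√(4/9) ≈ -0.666667

j₁+j₂−J=1  J+j₁−j₂=4  J−j₁+j₂=3  j₁+j₂+J+1=9
(j₁±m₁, j₂±m₂, J±M) = (4,1,4,0,7,0)
P² = 9216
sum k=1..1:
  [1] −1/144 = -1/144
S = -1/144
C² = P²·S² = 4/9 ; C = -0.666667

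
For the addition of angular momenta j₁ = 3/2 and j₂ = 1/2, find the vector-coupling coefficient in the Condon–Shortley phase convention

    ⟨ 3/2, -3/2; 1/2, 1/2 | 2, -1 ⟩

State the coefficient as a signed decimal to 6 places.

+√(1/4) ≈ +0.500000

j₁+j₂−J=0  J+j₁−j₂=3  J−j₁+j₂=1  j₁+j₂+J+1=5
(j₁±m₁, j₂±m₂, J±M) = (0,3,1,0,1,3)
P² = 9
sum k=0..0:
  [0] +1/6 = 1/6
S = 1/6
C² = P²·S² = 1/4 ; C = +0.500000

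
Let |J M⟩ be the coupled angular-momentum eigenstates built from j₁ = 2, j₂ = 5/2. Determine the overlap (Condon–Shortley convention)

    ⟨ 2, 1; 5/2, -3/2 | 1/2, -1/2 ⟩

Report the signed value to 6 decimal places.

triangle: 4!*0!*1!/6! = 24/720
(j±m)!: 3!*1!*1!*4!*0!*1! = 144
prefactor² = (2J+1)*Δ*N² = 48/5
  k=1: −1/(1!*3!*0!*0!*0!*1!) = -1/6
Σ = -1/6  ⇒  CG² = 48/5*(-1/6)² = 4/15
CG = −√(4/15) = -0.516398

-0.516398  (= −√(4/15))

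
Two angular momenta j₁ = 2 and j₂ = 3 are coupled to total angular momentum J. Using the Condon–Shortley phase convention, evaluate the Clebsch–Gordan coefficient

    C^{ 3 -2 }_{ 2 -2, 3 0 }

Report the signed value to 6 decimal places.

+0.577350

j₁+j₂−J=2  J+j₁−j₂=2  J−j₁+j₂=4  j₁+j₂+J+1=9
(j₁±m₁, j₂±m₂, J±M) = (0,4,3,3,1,5)
P² = 192
sum k=2..2:
  [2] +1/24 = 1/24
S = 1/24
C² = P²·S² = 1/3 ; C = +0.577350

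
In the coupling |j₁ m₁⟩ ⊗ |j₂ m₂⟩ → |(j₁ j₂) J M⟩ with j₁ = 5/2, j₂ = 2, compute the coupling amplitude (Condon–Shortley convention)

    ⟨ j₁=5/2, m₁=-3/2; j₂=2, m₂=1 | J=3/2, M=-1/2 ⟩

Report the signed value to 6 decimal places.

+0.138013

j₁+j₂−J=3  J+j₁−j₂=2  J−j₁+j₂=1  j₁+j₂+J+1=7
(j₁±m₁, j₂±m₂, J±M) = (1,4,3,1,1,2)
P² = 96/35
sum k=2..3:
  [2] +1/4 = 1/4
  [3] −1/6 = -1/6
S = 1/12
C² = P²·S² = 2/105 ; C = +0.138013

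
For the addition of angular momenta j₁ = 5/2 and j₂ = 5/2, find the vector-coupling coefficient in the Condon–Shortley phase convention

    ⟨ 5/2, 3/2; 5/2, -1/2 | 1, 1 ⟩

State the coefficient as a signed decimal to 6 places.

j₁+j₂−J=4  J+j₁−j₂=1  J−j₁+j₂=1  j₁+j₂+J+1=7
(j₁±m₁, j₂±m₂, J±M) = (4,1,2,3,2,0)
P² = 288/35
sum k=1..1:
  [1] −1/6 = -1/6
S = -1/6
C² = P²·S² = 8/35 ; C = -0.478091

-0.478091  (= −√(8/35))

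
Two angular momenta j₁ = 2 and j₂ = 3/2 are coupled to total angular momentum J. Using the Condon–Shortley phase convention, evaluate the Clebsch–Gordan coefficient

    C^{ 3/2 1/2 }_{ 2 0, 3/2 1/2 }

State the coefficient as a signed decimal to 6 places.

-0.447214  (= −√(1/5))

√[4·2!2!1!/6! · 2!2!2!1!2!1!] = √(16/45)
  +(−1)^1/∏(1,1,1,1,1,0)! = -1  (running -1)
  +(−1)^2/∏(2,0,0,0,2,1)! = 1/4  (running -3/4)
⟨..|..⟩ = √(16/45)·(-3/4) = -0.447214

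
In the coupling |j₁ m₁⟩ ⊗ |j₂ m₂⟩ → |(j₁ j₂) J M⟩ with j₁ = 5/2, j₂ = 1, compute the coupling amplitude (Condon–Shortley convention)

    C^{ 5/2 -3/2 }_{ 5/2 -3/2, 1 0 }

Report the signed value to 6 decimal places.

-0.507093  (= −√(9/35))

j₁+j₂−J=1  J+j₁−j₂=4  J−j₁+j₂=1  j₁+j₂+J+1=7
(j₁±m₁, j₂±m₂, J±M) = (1,4,1,1,1,4)
P² = 576/35
sum k=0..1:
  [0] +1/24 = 1/24
  [1] −1/6 = -1/6
S = -1/8
C² = P²·S² = 9/35 ; C = -0.507093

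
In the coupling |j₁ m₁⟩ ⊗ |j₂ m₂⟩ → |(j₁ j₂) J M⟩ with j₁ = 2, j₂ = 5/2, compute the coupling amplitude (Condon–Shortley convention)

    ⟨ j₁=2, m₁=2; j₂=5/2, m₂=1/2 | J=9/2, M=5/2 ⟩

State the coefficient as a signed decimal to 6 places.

j₁+j₂−J=0  J+j₁−j₂=4  J−j₁+j₂=5  j₁+j₂+J+1=10
(j₁±m₁, j₂±m₂, J±M) = (4,0,3,2,7,2)
P² = 23040
sum k=0..0:
  [0] +1/288 = 1/288
S = 1/288
C² = P²·S² = 5/18 ; C = +0.527046

+0.527046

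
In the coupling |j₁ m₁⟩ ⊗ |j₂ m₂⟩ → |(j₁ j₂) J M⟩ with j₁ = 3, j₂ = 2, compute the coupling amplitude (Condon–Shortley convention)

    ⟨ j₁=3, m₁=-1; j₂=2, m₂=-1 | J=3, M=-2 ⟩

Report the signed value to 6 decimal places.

j₁+j₂−J=2  J+j₁−j₂=4  J−j₁+j₂=2  j₁+j₂+J+1=9
(j₁±m₁, j₂±m₂, J±M) = (2,4,1,3,1,5)
P² = 64
sum k=0..1:
  [0] +1/48 = 1/48
  [1] −1/12 = -1/12
S = -1/16
C² = P²·S² = 1/4 ; C = -0.500000

-0.500000  (= −√(1/4))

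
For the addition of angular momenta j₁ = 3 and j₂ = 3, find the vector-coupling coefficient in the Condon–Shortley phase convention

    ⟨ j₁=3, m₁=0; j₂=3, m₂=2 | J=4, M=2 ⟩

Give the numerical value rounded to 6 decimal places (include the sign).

+√(3/154) = +0.139573

√[9·2!4!4!/11! · 3!3!5!1!6!2!] = √(124416/77)
  +(−1)^1/∏(1,1,2,4,2,0)! = -1/96  (running -1/96)
  +(−1)^2/∏(2,0,1,3,3,1)! = 1/72  (running 1/288)
⟨..|..⟩ = √(124416/77)·(1/288) = +0.139573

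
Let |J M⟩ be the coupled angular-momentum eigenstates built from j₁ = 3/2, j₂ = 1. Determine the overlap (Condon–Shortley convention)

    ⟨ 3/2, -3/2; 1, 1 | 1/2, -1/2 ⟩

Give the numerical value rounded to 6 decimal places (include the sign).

+0.707107

j₁+j₂−J=2  J+j₁−j₂=1  J−j₁+j₂=0  j₁+j₂+J+1=4
(j₁±m₁, j₂±m₂, J±M) = (0,3,2,0,0,1)
P² = 2
sum k=2..2:
  [2] +1/2 = 1/2
S = 1/2
C² = P²·S² = 1/2 ; C = +0.707107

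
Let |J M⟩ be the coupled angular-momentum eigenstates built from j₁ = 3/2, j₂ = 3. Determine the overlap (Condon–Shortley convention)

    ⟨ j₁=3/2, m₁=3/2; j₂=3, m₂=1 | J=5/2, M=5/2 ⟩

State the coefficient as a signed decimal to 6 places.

j₁+j₂−J=2  J+j₁−j₂=1  J−j₁+j₂=4  j₁+j₂+J+1=8
(j₁±m₁, j₂±m₂, J±M) = (3,0,4,2,5,0)
P² = 1728/7
sum k=0..0:
  [0] +1/48 = 1/48
S = 1/48
C² = P²·S² = 3/28 ; C = +0.327327

+√(3/28) = +0.327327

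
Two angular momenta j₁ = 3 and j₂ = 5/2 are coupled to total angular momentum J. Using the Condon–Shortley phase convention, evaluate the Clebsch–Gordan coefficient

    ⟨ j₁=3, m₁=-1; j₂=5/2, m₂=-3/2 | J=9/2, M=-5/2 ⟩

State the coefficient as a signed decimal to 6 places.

+0.317821

√[10·1!5!4!/11! · 2!4!1!4!2!7!] = √(92160/11)
  +(−1)^0/∏(0,1,4,1,1,3)! = 1/144  (running 1/144)
  +(−1)^1/∏(1,0,3,0,2,4)! = -1/288  (running 1/288)
⟨..|..⟩ = √(92160/11)·(1/288) = +0.317821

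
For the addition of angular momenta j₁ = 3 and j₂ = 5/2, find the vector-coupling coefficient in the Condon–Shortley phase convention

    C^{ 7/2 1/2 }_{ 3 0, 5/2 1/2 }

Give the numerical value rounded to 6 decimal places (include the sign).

−√(4/21) = -0.436436

triangle: 2!*4!*3!/10! = 288/3628800
(j±m)!: 3!*3!*3!*2!*4!*3! = 62208
prefactor² = (2J+1)*Δ*N² = 6912/175
  k=0: +1/(0!*2!*3!*3!*1!*0!) = 1/72
  k=1: −1/(1!*1!*2!*2!*2!*1!) = -1/8
  k=2: +1/(2!*0!*1!*1!*3!*2!) = 1/24
Σ = -5/72  ⇒  CG² = 6912/175*(-5/72)² = 4/21
CG = −√(4/21) = -0.436436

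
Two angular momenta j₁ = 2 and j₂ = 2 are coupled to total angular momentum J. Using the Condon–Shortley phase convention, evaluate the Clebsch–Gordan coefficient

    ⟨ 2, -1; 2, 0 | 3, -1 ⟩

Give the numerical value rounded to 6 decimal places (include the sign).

-0.447214

triangle: 1!·3!·3!/8! = 36/40320
(j±m)!: 1!·3!·2!·2!·2!·4! = 1152
prefactor² = (2J+1)·Δ·N² = 36/5
  k=0: +1/(0!·1!·3!·2!·0!·1!) = 1/12
  k=1: −1/(1!·0!·2!·1!·1!·2!) = -1/4
Σ = -1/6  ⇒  CG² = 36/5·(-1/6)² = 1/5
CG = −√(1/5) = -0.447214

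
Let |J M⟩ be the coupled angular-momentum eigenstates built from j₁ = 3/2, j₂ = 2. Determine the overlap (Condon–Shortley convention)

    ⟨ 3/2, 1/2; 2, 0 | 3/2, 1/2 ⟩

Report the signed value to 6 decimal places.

-0.447214  (= −√(1/5))

√[4·2!1!2!/6! · 2!1!2!2!2!1!] = √(16/45)
  +(−1)^0/∏(0,2,1,2,0,0)! = 1/4  (running 1/4)
  +(−1)^1/∏(1,1,0,1,1,1)! = -1  (running -3/4)
⟨..|..⟩ = √(16/45)·(-3/4) = -0.447214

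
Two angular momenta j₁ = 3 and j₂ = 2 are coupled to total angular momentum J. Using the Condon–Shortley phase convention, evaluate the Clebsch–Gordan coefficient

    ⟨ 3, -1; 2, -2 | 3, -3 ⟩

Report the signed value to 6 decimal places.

triangle: 2!×4!×2!/9! = 96/362880
(j±m)!: 2!×4!×0!×4!×0!×6! = 829440
prefactor² = (2J+1)×Δ×N² = 1536
  k=0: +1/(0!×2!×4!×0!×0!×2!) = 1/96
Σ = 1/96  ⇒  CG² = 1536×1/96² = 1/6
CG = +√(1/6) = +0.408248

+√(1/6) ≈ +0.408248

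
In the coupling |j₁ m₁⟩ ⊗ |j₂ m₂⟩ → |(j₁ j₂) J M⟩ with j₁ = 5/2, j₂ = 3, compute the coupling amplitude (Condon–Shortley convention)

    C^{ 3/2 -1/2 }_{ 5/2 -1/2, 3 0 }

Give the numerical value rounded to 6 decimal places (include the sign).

+0.338062  (= +√(4/35))

j₁+j₂−J=4  J+j₁−j₂=1  J−j₁+j₂=2  j₁+j₂+J+1=8
(j₁±m₁, j₂±m₂, J±M) = (2,3,3,3,1,2)
P² = 144/35
sum k=2..3:
  [2] +1/4 = 1/4
  [3] −1/12 = -1/12
S = 1/6
C² = P²·S² = 4/35 ; C = +0.338062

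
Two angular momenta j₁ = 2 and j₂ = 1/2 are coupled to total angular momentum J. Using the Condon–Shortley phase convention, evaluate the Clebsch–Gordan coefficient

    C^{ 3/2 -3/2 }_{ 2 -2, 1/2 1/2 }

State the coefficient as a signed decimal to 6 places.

-0.894427

j₁+j₂−J=1  J+j₁−j₂=3  J−j₁+j₂=0  j₁+j₂+J+1=5
(j₁±m₁, j₂±m₂, J±M) = (0,4,1,0,0,3)
P² = 144/5
sum k=1..1:
  [1] −1/6 = -1/6
S = -1/6
C² = P²·S² = 4/5 ; C = -0.894427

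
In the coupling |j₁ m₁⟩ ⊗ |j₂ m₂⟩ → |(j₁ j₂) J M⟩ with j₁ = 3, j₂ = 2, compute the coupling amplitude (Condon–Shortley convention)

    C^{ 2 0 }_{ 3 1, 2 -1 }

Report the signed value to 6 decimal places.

-0.377964

√[5·3!3!1!/8! · 4!2!1!3!2!2!] = √(36/7)
  +(−1)^0/∏(0,3,2,1,1,0)! = 1/12  (running 1/12)
  +(−1)^1/∏(1,2,1,0,2,1)! = -1/4  (running -1/6)
⟨..|..⟩ = √(36/7)·(-1/6) = -0.377964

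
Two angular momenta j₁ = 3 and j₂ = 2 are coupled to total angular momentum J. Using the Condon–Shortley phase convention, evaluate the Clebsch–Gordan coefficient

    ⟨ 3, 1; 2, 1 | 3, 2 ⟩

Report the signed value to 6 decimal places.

-0.500000

√[7·2!4!2!/9! · 4!2!3!1!5!1!] = √(64)
  +(−1)^1/∏(1,1,1,2,3,0)! = -1/12  (running -1/12)
  +(−1)^2/∏(2,0,0,1,4,1)! = 1/48  (running -1/16)
⟨..|..⟩ = √(64)·(-1/16) = -0.500000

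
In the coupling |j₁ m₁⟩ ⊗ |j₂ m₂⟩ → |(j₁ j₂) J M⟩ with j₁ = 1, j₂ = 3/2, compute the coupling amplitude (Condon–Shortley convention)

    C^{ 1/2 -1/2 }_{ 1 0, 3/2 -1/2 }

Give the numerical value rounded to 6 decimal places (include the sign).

j₁+j₂−J=2  J+j₁−j₂=0  J−j₁+j₂=1  j₁+j₂+J+1=4
(j₁±m₁, j₂±m₂, J±M) = (1,1,1,2,0,1)
P² = 1/3
sum k=1..1:
  [1] −1/1 = -1
S = -1
C² = P²·S² = 1/3 ; C = -0.577350

-0.577350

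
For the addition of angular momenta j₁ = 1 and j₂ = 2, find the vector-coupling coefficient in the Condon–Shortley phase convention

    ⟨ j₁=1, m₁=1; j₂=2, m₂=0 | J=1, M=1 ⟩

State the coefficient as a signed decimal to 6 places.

+√(1/10) ≈ +0.316228

j₁+j₂−J=2  J+j₁−j₂=0  J−j₁+j₂=2  j₁+j₂+J+1=5
(j₁±m₁, j₂±m₂, J±M) = (2,0,2,2,2,0)
P² = 8/5
sum k=0..0:
  [0] +1/4 = 1/4
S = 1/4
C² = P²·S² = 1/10 ; C = +0.316228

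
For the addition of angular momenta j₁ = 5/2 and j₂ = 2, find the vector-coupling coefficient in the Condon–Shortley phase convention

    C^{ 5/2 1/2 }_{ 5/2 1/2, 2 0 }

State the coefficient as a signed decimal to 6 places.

j₁+j₂−J=2  J+j₁−j₂=3  J−j₁+j₂=2  j₁+j₂+J+1=8
(j₁±m₁, j₂±m₂, J±M) = (3,2,2,2,3,2)
P² = 72/35
sum k=0..2:
  [0] +1/8 = 1/8
  [1] −1/2 = -1/2
  [2] +1/24 = 1/24
S = -1/3
C² = P²·S² = 8/35 ; C = -0.478091

−√(8/35) = -0.478091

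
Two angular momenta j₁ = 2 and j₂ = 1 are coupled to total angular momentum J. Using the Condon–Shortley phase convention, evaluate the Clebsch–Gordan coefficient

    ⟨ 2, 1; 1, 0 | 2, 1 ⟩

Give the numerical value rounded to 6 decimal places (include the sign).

j₁+j₂−J=1  J+j₁−j₂=3  J−j₁+j₂=1  j₁+j₂+J+1=6
(j₁±m₁, j₂±m₂, J±M) = (3,1,1,1,3,1)
P² = 3/2
sum k=0..1:
  [0] +1/2 = 1/2
  [1] −1/6 = -1/6
S = 1/3
C² = P²·S² = 1/6 ; C = +0.408248

+0.408248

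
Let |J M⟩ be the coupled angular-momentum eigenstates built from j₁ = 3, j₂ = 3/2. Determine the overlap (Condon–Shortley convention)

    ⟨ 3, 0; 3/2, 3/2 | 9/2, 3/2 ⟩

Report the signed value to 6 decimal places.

+√(5/21) = +0.487950

triangle: 0!·6!·3!/10! = 4320/3628800
(j±m)!: 3!·3!·3!·0!·6!·3! = 933120
prefactor² = (2J+1)·Δ·N² = 77760/7
  k=0: +1/(0!·0!·3!·3!·3!·0!) = 1/216
Σ = 1/216  ⇒  CG² = 77760/7·1/216² = 5/21
CG = +√(5/21) = +0.487950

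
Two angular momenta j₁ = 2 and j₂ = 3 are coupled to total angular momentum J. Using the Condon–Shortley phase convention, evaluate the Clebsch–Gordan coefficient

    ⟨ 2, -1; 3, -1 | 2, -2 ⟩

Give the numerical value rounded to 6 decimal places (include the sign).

+√(3/14) = +0.462910

j₁+j₂−J=3  J+j₁−j₂=1  J−j₁+j₂=3  j₁+j₂+J+1=8
(j₁±m₁, j₂±m₂, J±M) = (1,3,2,4,0,4)
P² = 216/7
sum k=2..2:
  [2] +1/12 = 1/12
S = 1/12
C² = P²·S² = 3/14 ; C = +0.462910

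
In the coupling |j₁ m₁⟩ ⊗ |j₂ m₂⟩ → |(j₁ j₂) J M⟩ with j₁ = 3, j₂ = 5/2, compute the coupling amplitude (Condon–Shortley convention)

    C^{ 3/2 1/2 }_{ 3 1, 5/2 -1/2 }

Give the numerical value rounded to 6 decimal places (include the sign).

j₁+j₂−J=4  J+j₁−j₂=2  J−j₁+j₂=1  j₁+j₂+J+1=8
(j₁±m₁, j₂±m₂, J±M) = (4,2,2,3,2,1)
P² = 192/35
sum k=1..2:
  [1] −1/6 = -1/6
  [2] +1/8 = 1/8
S = -1/24
C² = P²·S² = 1/105 ; C = -0.097590

-0.097590  (= −√(1/105))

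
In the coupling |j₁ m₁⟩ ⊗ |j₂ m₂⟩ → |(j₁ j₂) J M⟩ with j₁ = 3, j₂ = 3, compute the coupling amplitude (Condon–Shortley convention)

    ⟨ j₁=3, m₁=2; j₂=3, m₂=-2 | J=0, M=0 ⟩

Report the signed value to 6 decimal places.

triangle: 6!×0!×0!/7! = 720/5040
(j±m)!: 5!×1!×1!×5!×0!×0! = 14400
prefactor² = (2J+1)×Δ×N² = 14400/7
  k=1: −1/(1!×5!×0!×0!×0!×0!) = -1/120
Σ = -1/120  ⇒  CG² = 14400/7×(-1/120)² = 1/7
CG = −√(1/7) = -0.377964

-0.377964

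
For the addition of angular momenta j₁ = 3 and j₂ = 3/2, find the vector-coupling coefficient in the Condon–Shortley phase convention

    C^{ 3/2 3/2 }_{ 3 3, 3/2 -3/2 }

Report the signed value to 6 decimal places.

√[4·3!3!0!/7! · 6!0!0!3!3!0!] = √(5184/7)
  +(−1)^0/∏(0,3,0,0,3,0)! = 1/36  (running 1/36)
⟨..|..⟩ = √(5184/7)·(1/36) = +0.755929

+0.755929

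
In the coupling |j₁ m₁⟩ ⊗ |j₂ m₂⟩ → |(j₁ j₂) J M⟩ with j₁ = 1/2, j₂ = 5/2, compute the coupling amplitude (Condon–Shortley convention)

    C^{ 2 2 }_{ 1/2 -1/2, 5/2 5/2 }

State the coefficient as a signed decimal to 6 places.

−√(5/6) = -0.912871

triangle: 1!·0!·4!/6! = 24/720
(j±m)!: 0!·1!·5!·0!·4!·0! = 2880
prefactor² = (2J+1)·Δ·N² = 480
  k=1: −1/(1!·0!·0!·4!·0!·0!) = -1/24
Σ = -1/24  ⇒  CG² = 480·(-1/24)² = 5/6
CG = −√(5/6) = -0.912871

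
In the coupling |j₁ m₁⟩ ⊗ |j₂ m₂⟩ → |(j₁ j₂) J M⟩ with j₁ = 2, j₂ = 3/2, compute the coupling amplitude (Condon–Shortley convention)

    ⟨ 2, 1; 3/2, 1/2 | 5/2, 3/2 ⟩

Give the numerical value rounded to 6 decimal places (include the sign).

√[6·1!3!2!/7! · 3!1!2!1!4!1!] = √(144/35)
  +(−1)^0/∏(0,1,1,2,2,0)! = 1/4  (running 1/4)
  +(−1)^1/∏(1,0,0,1,3,1)! = -1/6  (running 1/12)
⟨..|..⟩ = √(144/35)·(1/12) = +0.169031

+0.169031  (= +√(1/35))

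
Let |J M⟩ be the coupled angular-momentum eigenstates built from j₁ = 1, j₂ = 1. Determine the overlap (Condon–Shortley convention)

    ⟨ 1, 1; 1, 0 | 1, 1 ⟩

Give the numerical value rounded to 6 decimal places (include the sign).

+0.707107

j₁+j₂−J=1  J+j₁−j₂=1  J−j₁+j₂=1  j₁+j₂+J+1=4
(j₁±m₁, j₂±m₂, J±M) = (2,0,1,1,2,0)
P² = 1/2
sum k=0..0:
  [0] +1/1 = 1
S = 1
C² = P²·S² = 1/2 ; C = +0.707107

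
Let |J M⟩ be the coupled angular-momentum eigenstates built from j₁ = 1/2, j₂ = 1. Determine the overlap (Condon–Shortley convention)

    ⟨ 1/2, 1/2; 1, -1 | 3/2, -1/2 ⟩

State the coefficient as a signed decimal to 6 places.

+0.577350

triangle: 0!·1!·2!/4! = 2/24
(j±m)!: 1!·0!·0!·2!·1!·2! = 4
prefactor² = (2J+1)·Δ·N² = 4/3
  k=0: +1/(0!·0!·0!·0!·1!·2!) = 1/2
Σ = 1/2  ⇒  CG² = 4/3·1/2² = 1/3
CG = +√(1/3) = +0.577350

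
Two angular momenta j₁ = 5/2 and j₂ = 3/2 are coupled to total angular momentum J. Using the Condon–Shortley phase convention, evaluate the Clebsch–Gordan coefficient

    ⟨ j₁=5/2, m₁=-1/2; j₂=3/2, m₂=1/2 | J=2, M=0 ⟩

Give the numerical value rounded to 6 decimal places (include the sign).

√[5·2!3!1!/7! · 2!3!2!1!2!2!] = √(8/7)
  +(−1)^1/∏(1,1,2,1,1,0)! = -1/2  (running -1/2)
  +(−1)^2/∏(2,0,1,0,2,1)! = 1/4  (running -1/4)
⟨..|..⟩ = √(8/7)·(-1/4) = -0.267261

−√(1/14) = -0.267261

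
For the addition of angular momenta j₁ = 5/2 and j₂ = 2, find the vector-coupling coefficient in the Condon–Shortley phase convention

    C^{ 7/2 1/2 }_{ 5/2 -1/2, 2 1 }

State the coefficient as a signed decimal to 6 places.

triangle: 1!*4!*3!/9! = 144/362880
(j±m)!: 2!*3!*3!*1!*4!*3! = 10368
prefactor² = (2J+1)*Δ*N² = 1152/35
  k=0: +1/(0!*1!*3!*3!*1!*0!) = 1/36
  k=1: −1/(1!*0!*2!*2!*2!*1!) = -1/8
Σ = -7/72  ⇒  CG² = 1152/35*(-7/72)² = 14/45
CG = −√(14/45) = -0.557773

−√(14/45) ≈ -0.557773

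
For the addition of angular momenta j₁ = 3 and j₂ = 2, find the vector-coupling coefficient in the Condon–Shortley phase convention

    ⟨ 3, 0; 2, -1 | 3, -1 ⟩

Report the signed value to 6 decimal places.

-0.182574

√[7·2!4!2!/9! · 3!3!1!3!2!4!] = √(96/5)
  +(−1)^0/∏(0,2,3,1,1,1)! = 1/12  (running 1/12)
  +(−1)^1/∏(1,1,2,0,2,2)! = -1/8  (running -1/24)
⟨..|..⟩ = √(96/5)·(-1/24) = -0.182574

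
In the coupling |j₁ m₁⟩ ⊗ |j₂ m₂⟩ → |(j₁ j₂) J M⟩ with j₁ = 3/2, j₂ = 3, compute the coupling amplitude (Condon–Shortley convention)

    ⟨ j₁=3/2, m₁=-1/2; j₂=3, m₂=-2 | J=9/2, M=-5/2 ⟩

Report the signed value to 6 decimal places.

j₁+j₂−J=0  J+j₁−j₂=3  J−j₁+j₂=6  j₁+j₂+J+1=10
(j₁±m₁, j₂±m₂, J±M) = (1,2,1,5,2,7)
P² = 28800
sum k=0..0:
  [0] +1/240 = 1/240
S = 1/240
C² = P²·S² = 1/2 ; C = +0.707107

+0.707107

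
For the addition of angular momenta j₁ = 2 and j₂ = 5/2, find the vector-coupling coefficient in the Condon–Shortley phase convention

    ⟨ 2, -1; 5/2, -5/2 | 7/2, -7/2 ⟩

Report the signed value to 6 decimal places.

+√(5/9) ≈ +0.745356

triangle: 1!*3!*4!/9! = 144/362880
(j±m)!: 1!*3!*0!*5!*0!*7! = 3628800
prefactor² = (2J+1)*Δ*N² = 11520
  k=0: +1/(0!*1!*3!*0!*0!*4!) = 1/144
Σ = 1/144  ⇒  CG² = 11520*1/144² = 5/9
CG = +√(5/9) = +0.745356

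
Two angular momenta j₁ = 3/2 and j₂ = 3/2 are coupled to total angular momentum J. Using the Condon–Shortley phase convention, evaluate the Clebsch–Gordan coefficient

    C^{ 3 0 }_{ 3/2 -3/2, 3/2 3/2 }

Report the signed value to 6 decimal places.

+√(1/20) ≈ +0.223607

j₁+j₂−J=0  J+j₁−j₂=3  J−j₁+j₂=3  j₁+j₂+J+1=7
(j₁±m₁, j₂±m₂, J±M) = (0,3,3,0,3,3)
P² = 324/5
sum k=0..0:
  [0] +1/36 = 1/36
S = 1/36
C² = P²·S² = 1/20 ; C = +0.223607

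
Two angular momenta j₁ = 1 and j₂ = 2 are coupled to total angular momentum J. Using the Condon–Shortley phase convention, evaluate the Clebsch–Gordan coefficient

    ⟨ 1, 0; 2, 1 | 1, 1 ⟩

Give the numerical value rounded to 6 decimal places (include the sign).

√[3·2!0!2!/5! · 1!1!3!1!2!0!] = √(6/5)
  +(−1)^1/∏(1,1,0,2,0,0)! = -1/2  (running -1/2)
⟨..|..⟩ = √(6/5)·(-1/2) = -0.547723

−√(3/10) ≈ -0.547723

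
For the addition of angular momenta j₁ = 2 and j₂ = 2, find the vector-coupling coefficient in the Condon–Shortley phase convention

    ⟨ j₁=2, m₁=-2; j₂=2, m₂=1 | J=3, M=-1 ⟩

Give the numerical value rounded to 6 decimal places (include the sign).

−√(3/10) = -0.547723

√[7·1!3!3!/8! · 0!4!3!1!2!4!] = √(216/5)
  +(−1)^1/∏(1,0,3,2,0,1)! = -1/12  (running -1/12)
⟨..|..⟩ = √(216/5)·(-1/12) = -0.547723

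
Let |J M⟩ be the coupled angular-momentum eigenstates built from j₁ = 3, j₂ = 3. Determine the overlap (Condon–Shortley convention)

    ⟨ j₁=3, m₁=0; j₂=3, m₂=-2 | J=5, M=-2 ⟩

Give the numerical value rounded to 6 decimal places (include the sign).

j₁+j₂−J=1  J+j₁−j₂=5  J−j₁+j₂=5  j₁+j₂+J+1=12
(j₁±m₁, j₂±m₂, J±M) = (3,3,1,5,3,7)
P² = 43200
sum k=0..1:
  [0] +1/288 = 1/288
  [1] −1/1440 = -1/1440
S = 1/360
C² = P²·S² = 1/3 ; C = +0.577350

+0.577350  (= +√(1/3))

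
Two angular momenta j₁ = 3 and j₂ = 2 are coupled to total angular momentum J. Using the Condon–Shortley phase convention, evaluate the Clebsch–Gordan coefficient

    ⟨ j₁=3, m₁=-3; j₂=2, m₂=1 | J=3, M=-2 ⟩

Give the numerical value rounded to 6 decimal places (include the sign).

√[7·2!4!2!/9! · 0!6!3!1!1!5!] = √(960)
  +(−1)^2/∏(2,0,4,1,0,1)! = 1/48  (running 1/48)
⟨..|..⟩ = √(960)·(1/48) = +0.645497

+√(5/12) ≈ +0.645497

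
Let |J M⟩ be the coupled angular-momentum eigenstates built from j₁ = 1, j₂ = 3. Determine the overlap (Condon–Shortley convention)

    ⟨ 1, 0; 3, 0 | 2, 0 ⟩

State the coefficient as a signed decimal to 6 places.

−√(3/7) ≈ -0.654654

j₁+j₂−J=2  J+j₁−j₂=0  J−j₁+j₂=4  j₁+j₂+J+1=7
(j₁±m₁, j₂±m₂, J±M) = (1,1,3,3,2,2)
P² = 48/7
sum k=1..1:
  [1] −1/4 = -1/4
S = -1/4
C² = P²·S² = 3/7 ; C = -0.654654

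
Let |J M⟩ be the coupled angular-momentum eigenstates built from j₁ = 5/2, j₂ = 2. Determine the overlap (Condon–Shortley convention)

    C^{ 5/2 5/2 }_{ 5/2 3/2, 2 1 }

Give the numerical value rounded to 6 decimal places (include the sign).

−√(3/7) ≈ -0.654654

triangle: 2!×3!×2!/8! = 24/40320
(j±m)!: 4!×1!×3!×1!×5!×0! = 17280
prefactor² = (2J+1)×Δ×N² = 432/7
  k=1: −1/(1!×1!×0!×2!×3!×0!) = -1/12
Σ = -1/12  ⇒  CG² = 432/7×(-1/12)² = 3/7
CG = −√(3/7) = -0.654654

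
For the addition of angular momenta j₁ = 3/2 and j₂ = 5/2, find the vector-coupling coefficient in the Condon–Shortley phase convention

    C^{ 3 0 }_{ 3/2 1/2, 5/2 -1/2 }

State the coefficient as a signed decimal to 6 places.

j₁+j₂−J=1  J+j₁−j₂=2  J−j₁+j₂=4  j₁+j₂+J+1=8
(j₁±m₁, j₂±m₂, J±M) = (2,1,2,3,3,3)
P² = 36/5
sum k=0..1:
  [0] +1/4 = 1/4
  [1] −1/12 = -1/12
S = 1/6
C² = P²·S² = 1/5 ; C = +0.447214

+√(1/5) = +0.447214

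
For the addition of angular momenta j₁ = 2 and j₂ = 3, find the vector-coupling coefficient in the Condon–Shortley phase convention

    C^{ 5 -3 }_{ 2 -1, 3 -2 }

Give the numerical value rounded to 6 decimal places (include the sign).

√[11·0!4!6!/11! · 1!3!1!5!2!8!] = √(276480)
  +(−1)^0/∏(0,0,3,1,1,5)! = 1/720  (running 1/720)
⟨..|..⟩ = √(276480)·(1/720) = +0.730297

+0.730297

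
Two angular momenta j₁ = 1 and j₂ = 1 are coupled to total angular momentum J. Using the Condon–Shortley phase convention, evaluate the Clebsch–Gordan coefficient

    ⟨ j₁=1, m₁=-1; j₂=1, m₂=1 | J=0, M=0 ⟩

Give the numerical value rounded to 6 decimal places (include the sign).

j₁+j₂−J=2  J+j₁−j₂=0  J−j₁+j₂=0  j₁+j₂+J+1=3
(j₁±m₁, j₂±m₂, J±M) = (0,2,2,0,0,0)
P² = 4/3
sum k=2..2:
  [2] +1/2 = 1/2
S = 1/2
C² = P²·S² = 1/3 ; C = +0.577350

+√(1/3) ≈ +0.577350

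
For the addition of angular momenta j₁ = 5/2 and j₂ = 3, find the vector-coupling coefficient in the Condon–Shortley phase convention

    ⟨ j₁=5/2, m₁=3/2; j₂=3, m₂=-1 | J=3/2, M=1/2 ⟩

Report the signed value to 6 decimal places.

-0.483046

j₁+j₂−J=4  J+j₁−j₂=1  J−j₁+j₂=2  j₁+j₂+J+1=8
(j₁±m₁, j₂±m₂, J±M) = (4,1,2,4,2,1)
P² = 384/35
sum k=0..1:
  [0] +1/48 = 1/48
  [1] −1/6 = -1/6
S = -7/48
C² = P²·S² = 7/30 ; C = -0.483046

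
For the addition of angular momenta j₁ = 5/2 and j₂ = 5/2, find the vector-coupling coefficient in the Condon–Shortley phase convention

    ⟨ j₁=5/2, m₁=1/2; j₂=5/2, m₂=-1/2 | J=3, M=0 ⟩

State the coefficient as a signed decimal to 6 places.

√[7·2!3!3!/9! · 3!2!2!3!3!3!] = √(36/5)
  +(−1)^0/∏(0,2,2,2,1,1)! = 1/8  (running 1/8)
  +(−1)^1/∏(1,1,1,1,2,2)! = -1/4  (running -1/8)
  +(−1)^2/∏(2,0,0,0,3,3)! = 1/72  (running -1/9)
⟨..|..⟩ = √(36/5)·(-1/9) = -0.298142

-0.298142  (= −√(4/45))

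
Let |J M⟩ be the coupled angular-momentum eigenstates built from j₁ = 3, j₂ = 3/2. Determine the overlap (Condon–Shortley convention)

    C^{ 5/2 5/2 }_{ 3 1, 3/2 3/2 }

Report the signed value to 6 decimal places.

+√(3/28) = +0.327327

√[6·2!4!1!/8! · 4!2!3!0!5!0!] = √(1728/7)
  +(−1)^2/∏(2,0,0,1,4,0)! = 1/48  (running 1/48)
⟨..|..⟩ = √(1728/7)·(1/48) = +0.327327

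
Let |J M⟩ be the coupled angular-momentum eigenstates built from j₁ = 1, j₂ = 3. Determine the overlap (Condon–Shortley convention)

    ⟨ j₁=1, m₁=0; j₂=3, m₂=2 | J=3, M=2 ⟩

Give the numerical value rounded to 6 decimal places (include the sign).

j₁+j₂−J=1  J+j₁−j₂=1  J−j₁+j₂=5  j₁+j₂+J+1=8
(j₁±m₁, j₂±m₂, J±M) = (1,1,5,1,5,1)
P² = 300
sum k=0..1:
  [0] +1/120 = 1/120
  [1] −1/24 = -1/24
S = -1/30
C² = P²·S² = 1/3 ; C = -0.577350

-0.577350  (= −√(1/3))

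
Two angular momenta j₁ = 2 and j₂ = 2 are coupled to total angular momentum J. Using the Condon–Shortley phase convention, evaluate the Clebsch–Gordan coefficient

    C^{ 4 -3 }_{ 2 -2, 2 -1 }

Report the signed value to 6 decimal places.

+0.707107

√[9·0!4!4!/9! · 0!4!1!3!1!7!] = √(10368)
  +(−1)^0/∏(0,0,4,1,0,3)! = 1/144  (running 1/144)
⟨..|..⟩ = √(10368)·(1/144) = +0.707107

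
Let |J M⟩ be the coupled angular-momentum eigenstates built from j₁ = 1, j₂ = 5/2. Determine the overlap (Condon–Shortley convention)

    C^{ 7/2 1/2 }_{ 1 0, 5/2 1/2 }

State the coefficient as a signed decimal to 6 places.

+√(4/7) = +0.755929

√[8·0!2!5!/8! · 1!1!3!2!4!3!] = √(576/7)
  +(−1)^0/∏(0,0,1,3,1,2)! = 1/12  (running 1/12)
⟨..|..⟩ = √(576/7)·(1/12) = +0.755929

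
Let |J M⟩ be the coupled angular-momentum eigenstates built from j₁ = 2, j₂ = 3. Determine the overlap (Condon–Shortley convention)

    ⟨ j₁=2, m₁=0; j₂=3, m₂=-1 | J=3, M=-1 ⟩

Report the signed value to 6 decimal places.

−√(3/20) ≈ -0.387298

triangle: 2!×2!×4!/9! = 96/362880
(j±m)!: 2!×2!×2!×4!×2!×4! = 9216
prefactor² = (2J+1)×Δ×N² = 256/15
  k=0: +1/(0!×2!×2!×2!×0!×2!) = 1/16
  k=1: −1/(1!×1!×1!×1!×1!×3!) = -1/6
  k=2: +1/(2!×0!×0!×0!×2!×4!) = 1/96
Σ = -3/32  ⇒  CG² = 256/15×(-3/32)² = 3/20
CG = −√(3/20) = -0.387298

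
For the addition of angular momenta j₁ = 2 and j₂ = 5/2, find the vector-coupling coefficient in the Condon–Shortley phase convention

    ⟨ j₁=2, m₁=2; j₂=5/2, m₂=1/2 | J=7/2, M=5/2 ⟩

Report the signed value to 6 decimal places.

+0.712697  (= +√(32/63))

√[8·1!3!4!/9! · 4!0!3!2!6!1!] = √(4608/7)
  +(−1)^0/∏(0,1,0,3,3,1)! = 1/36  (running 1/36)
⟨..|..⟩ = √(4608/7)·(1/36) = +0.712697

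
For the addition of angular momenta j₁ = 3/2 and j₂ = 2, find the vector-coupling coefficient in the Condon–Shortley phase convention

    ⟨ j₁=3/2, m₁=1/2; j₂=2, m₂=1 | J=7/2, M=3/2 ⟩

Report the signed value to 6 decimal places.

+√(4/7) = +0.755929

√[8·0!3!4!/8! · 2!1!3!1!5!2!] = √(576/7)
  +(−1)^0/∏(0,0,1,3,2,1)! = 1/12  (running 1/12)
⟨..|..⟩ = √(576/7)·(1/12) = +0.755929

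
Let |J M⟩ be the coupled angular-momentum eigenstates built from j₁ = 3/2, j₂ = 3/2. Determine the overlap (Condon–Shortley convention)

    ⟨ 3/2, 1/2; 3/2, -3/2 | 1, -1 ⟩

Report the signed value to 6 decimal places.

√[3·2!1!1!/5! · 2!1!0!3!0!2!] = √(6/5)
  +(−1)^0/∏(0,2,1,0,0,1)! = 1/2  (running 1/2)
⟨..|..⟩ = √(6/5)·(1/2) = +0.547723

+0.547723  (= +√(3/10))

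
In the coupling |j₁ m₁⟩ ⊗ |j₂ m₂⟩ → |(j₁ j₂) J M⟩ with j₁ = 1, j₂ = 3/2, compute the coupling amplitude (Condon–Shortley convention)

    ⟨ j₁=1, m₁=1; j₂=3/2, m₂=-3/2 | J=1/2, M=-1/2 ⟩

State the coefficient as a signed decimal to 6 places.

+√(1/2) = +0.707107

√[2·2!0!1!/4! · 2!0!0!3!0!1!] = √(2)
  +(−1)^0/∏(0,2,0,0,0,1)! = 1/2  (running 1/2)
⟨..|..⟩ = √(2)·(1/2) = +0.707107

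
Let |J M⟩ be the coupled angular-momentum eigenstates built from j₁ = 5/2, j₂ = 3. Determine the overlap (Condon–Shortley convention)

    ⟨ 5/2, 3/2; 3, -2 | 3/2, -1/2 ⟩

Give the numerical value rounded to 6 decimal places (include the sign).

-0.218218

√[4·4!1!2!/8! · 4!1!1!5!1!2!] = √(192/7)
  +(−1)^0/∏(0,4,1,1,0,1)! = 1/24  (running 1/24)
  +(−1)^1/∏(1,3,0,0,1,2)! = -1/12  (running -1/24)
⟨..|..⟩ = √(192/7)·(-1/24) = -0.218218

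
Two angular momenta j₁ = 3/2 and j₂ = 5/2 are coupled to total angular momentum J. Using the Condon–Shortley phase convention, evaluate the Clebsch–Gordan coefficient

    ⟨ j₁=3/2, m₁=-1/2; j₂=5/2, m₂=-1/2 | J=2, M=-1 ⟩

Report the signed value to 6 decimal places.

triangle: 2!*1!*3!/7! = 12/5040
(j±m)!: 1!*2!*2!*3!*1!*3! = 144
prefactor² = (2J+1)*Δ*N² = 12/7
  k=1: −1/(1!*1!*1!*1!*0!*2!) = -1/2
  k=2: +1/(2!*0!*0!*0!*1!*3!) = 1/12
Σ = -5/12  ⇒  CG² = 12/7*(-5/12)² = 25/84
CG = −√(25/84) = -0.545545

−√(25/84) = -0.545545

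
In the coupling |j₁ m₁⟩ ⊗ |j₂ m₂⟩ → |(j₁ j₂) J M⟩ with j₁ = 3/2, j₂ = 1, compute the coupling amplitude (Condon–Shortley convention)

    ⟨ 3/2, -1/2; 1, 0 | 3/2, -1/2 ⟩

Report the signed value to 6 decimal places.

triangle: 1!*2!*1!/5! = 2/120
(j±m)!: 1!*2!*1!*1!*1!*2! = 4
prefactor² = (2J+1)*Δ*N² = 4/15
  k=0: +1/(0!*1!*2!*1!*0!*0!) = 1/2
  k=1: −1/(1!*0!*1!*0!*1!*1!) = -1
Σ = -1/2  ⇒  CG² = 4/15*(-1/2)² = 1/15
CG = −√(1/15) = -0.258199

-0.258199  (= −√(1/15))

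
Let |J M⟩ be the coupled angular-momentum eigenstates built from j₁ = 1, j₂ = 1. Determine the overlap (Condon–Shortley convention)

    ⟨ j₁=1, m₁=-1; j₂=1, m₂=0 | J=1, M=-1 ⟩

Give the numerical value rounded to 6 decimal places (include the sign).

j₁+j₂−J=1  J+j₁−j₂=1  J−j₁+j₂=1  j₁+j₂+J+1=4
(j₁±m₁, j₂±m₂, J±M) = (0,2,1,1,0,2)
P² = 1/2
sum k=1..1:
  [1] −1/1 = -1
S = -1
C² = P²·S² = 1/2 ; C = -0.707107

−√(1/2) = -0.707107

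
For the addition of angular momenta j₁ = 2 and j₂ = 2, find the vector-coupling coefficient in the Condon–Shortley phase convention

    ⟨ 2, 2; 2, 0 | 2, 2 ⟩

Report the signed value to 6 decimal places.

√[5·2!2!2!/7! · 4!0!2!2!4!0!] = √(128/7)
  +(−1)^0/∏(0,2,0,2,2,0)! = 1/8  (running 1/8)
⟨..|..⟩ = √(128/7)·(1/8) = +0.534522

+0.534522  (= +√(2/7))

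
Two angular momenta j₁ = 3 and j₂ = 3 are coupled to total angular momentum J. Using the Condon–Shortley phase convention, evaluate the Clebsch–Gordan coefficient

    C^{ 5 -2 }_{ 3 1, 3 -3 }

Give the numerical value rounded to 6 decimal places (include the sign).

+√(1/6) ≈ +0.408248

√[11·1!5!5!/12! · 4!2!0!6!3!7!] = √(345600)
  +(−1)^0/∏(0,1,2,0,3,5)! = 1/1440  (running 1/1440)
⟨..|..⟩ = √(345600)·(1/1440) = +0.408248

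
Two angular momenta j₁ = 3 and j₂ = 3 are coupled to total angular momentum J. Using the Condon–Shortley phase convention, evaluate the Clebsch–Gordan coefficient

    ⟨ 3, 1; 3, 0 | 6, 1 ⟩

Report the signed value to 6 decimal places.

+0.615457  (= +√(25/66))

√[13·0!6!6!/13! · 4!2!3!3!7!5!] = √(12441600/11)
  +(−1)^0/∏(0,0,2,3,4,3)! = 1/1728  (running 1/1728)
⟨..|..⟩ = √(12441600/11)·(1/1728) = +0.615457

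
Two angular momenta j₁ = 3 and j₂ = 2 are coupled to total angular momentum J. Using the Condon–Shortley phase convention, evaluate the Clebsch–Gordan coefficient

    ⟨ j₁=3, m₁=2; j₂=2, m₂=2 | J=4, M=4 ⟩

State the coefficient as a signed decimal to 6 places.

−√(2/5) = -0.632456

√[9·1!5!3!/10! · 5!1!4!0!8!0!] = √(207360)
  +(−1)^1/∏(1,0,0,3,5,0)! = -1/720  (running -1/720)
⟨..|..⟩ = √(207360)·(-1/720) = -0.632456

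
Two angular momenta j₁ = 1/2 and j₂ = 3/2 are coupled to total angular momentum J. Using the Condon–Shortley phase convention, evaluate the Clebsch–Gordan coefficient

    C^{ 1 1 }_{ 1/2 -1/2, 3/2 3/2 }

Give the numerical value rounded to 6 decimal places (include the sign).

−√(3/4) = -0.866025

triangle: 1!·0!·2!/4! = 2/24
(j±m)!: 0!·1!·3!·0!·2!·0! = 12
prefactor² = (2J+1)·Δ·N² = 3
  k=1: −1/(1!·0!·0!·2!·0!·0!) = -1/2
Σ = -1/2  ⇒  CG² = 3·(-1/2)² = 3/4
CG = −√(3/4) = -0.866025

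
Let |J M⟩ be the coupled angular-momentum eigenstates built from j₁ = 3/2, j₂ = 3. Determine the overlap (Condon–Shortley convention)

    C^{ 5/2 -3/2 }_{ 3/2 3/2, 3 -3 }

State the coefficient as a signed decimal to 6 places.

√[6·2!1!4!/8! · 3!0!0!6!1!4!] = √(5184/7)
  +(−1)^0/∏(0,2,0,0,1,4)! = 1/48  (running 1/48)
⟨..|..⟩ = √(5184/7)·(1/48) = +0.566947

+0.566947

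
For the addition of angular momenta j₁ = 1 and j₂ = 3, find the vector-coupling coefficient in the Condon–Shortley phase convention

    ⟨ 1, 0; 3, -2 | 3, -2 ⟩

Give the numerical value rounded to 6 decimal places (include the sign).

√[7·1!1!5!/8! · 1!1!1!5!1!5!] = √(300)
  +(−1)^0/∏(0,1,1,1,0,4)! = 1/24  (running 1/24)
  +(−1)^1/∏(1,0,0,0,1,5)! = -1/120  (running 1/30)
⟨..|..⟩ = √(300)·(1/30) = +0.577350

+√(1/3) = +0.577350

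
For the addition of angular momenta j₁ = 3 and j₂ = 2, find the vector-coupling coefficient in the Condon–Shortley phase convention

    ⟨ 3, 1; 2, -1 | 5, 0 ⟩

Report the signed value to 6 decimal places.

triangle: 0!·6!·4!/11! = 17280/39916800
(j±m)!: 4!·2!·1!·3!·5!·5! = 4147200
prefactor² = (2J+1)·Δ·N² = 138240/7
  k=0: +1/(0!·0!·2!·1!·4!·3!) = 1/288
Σ = 1/288  ⇒  CG² = 138240/7·1/288² = 5/21
CG = +√(5/21) = +0.487950

+√(5/21) ≈ +0.487950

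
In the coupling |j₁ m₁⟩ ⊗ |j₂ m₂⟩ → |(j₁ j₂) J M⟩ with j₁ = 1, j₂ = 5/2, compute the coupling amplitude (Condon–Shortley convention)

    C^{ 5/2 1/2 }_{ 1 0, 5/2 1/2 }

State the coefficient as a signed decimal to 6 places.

−√(1/35) = -0.169031

triangle: 1!·1!·4!/7! = 24/5040
(j±m)!: 1!·1!·3!·2!·3!·2! = 144
prefactor² = (2J+1)·Δ·N² = 144/35
  k=0: +1/(0!·1!·1!·3!·0!·1!) = 1/6
  k=1: −1/(1!·0!·0!·2!·1!·2!) = -1/4
Σ = -1/12  ⇒  CG² = 144/35·(-1/12)² = 1/35
CG = −√(1/35) = -0.169031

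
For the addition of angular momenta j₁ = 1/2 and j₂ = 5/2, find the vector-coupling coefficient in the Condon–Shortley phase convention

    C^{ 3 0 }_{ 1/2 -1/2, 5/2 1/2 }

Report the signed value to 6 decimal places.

+0.707107

j₁+j₂−J=0  J+j₁−j₂=1  J−j₁+j₂=5  j₁+j₂+J+1=7
(j₁±m₁, j₂±m₂, J±M) = (0,1,3,2,3,3)
P² = 72
sum k=0..0:
  [0] +1/12 = 1/12
S = 1/12
C² = P²·S² = 1/2 ; C = +0.707107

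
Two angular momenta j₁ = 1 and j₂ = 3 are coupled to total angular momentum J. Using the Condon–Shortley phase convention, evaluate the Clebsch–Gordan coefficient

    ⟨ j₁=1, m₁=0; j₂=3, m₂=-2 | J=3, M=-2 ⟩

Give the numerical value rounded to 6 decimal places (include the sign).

j₁+j₂−J=1  J+j₁−j₂=1  J−j₁+j₂=5  j₁+j₂+J+1=8
(j₁±m₁, j₂±m₂, J±M) = (1,1,1,5,1,5)
P² = 300
sum k=0..1:
  [0] +1/24 = 1/24
  [1] −1/120 = -1/120
S = 1/30
C² = P²·S² = 1/3 ; C = +0.577350

+√(1/3) ≈ +0.577350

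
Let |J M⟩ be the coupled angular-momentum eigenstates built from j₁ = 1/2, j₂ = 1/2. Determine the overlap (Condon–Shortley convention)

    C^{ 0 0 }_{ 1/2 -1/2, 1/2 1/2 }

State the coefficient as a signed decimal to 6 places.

triangle: 1!×0!×0!/2! = 1/2
(j±m)!: 0!×1!×1!×0!×0!×0! = 1
prefactor² = (2J+1)×Δ×N² = 1/2
  k=1: −1/(1!×0!×0!×0!×0!×0!) = -1
Σ = -1  ⇒  CG² = 1/2×(-1)² = 1/2
CG = −√(1/2) = -0.707107

−√(1/2) ≈ -0.707107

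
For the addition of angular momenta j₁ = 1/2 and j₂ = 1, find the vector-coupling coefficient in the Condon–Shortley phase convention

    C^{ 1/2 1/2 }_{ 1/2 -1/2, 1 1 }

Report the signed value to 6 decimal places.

√[2·1!0!1!/3! · 0!1!2!0!1!0!] = √(2/3)
  +(−1)^1/∏(1,0,0,1,0,0)! = -1  (running -1)
⟨..|..⟩ = √(2/3)·(-1) = -0.816497

-0.816497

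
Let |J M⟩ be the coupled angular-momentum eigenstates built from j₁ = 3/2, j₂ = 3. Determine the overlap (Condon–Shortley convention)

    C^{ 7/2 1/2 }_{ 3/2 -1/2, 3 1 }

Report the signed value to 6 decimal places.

triangle: 1!*2!*5!/9! = 240/362880
(j±m)!: 1!*2!*4!*2!*4!*3! = 13824
prefactor² = (2J+1)*Δ*N² = 512/7
  k=0: +1/(0!*1!*2!*4!*0!*1!) = 1/48
  k=1: −1/(1!*0!*1!*3!*1!*2!) = -1/12
Σ = -1/16  ⇒  CG² = 512/7*(-1/16)² = 2/7
CG = −√(2/7) = -0.534522

-0.534522  (= −√(2/7))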